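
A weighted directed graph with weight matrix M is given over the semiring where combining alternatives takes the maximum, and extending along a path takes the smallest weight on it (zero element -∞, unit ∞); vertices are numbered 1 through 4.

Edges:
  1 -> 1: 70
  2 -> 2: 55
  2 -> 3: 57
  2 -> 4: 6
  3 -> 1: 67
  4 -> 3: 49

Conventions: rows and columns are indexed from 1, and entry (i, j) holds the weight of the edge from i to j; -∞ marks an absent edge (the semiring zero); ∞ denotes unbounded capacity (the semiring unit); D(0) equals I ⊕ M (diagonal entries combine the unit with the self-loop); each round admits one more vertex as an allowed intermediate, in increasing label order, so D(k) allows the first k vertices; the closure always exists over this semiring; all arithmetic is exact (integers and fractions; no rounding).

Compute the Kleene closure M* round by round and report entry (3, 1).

D(0):
  [∞, -∞, -∞, -∞]
  [-∞, ∞, 57, 6]
  [67, -∞, ∞, -∞]
  [-∞, -∞, 49, ∞]
D(1):
  [∞, -∞, -∞, -∞]
  [-∞, ∞, 57, 6]
  [67, -∞, ∞, -∞]
  [-∞, -∞, 49, ∞]
D(2):
  [∞, -∞, -∞, -∞]
  [-∞, ∞, 57, 6]
  [67, -∞, ∞, -∞]
  [-∞, -∞, 49, ∞]
D(3):
  [∞, -∞, -∞, -∞]
  [57, ∞, 57, 6]
  [67, -∞, ∞, -∞]
  [49, -∞, 49, ∞]
D(4):
  [∞, -∞, -∞, -∞]
  [57, ∞, 57, 6]
  [67, -∞, ∞, -∞]
  [49, -∞, 49, ∞]
Answer: M*[3][1] = 67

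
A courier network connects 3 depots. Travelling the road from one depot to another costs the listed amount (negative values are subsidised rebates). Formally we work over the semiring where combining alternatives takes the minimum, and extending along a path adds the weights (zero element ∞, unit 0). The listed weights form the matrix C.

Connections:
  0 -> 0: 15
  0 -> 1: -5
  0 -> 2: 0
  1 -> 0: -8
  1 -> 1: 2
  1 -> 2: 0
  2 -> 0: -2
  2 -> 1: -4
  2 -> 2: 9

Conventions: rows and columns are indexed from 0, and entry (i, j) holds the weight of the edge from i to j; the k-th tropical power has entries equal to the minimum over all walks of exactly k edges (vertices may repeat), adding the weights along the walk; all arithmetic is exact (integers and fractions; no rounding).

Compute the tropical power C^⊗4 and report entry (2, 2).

C^⊗2:
  [-13, -4, -5]
  [-6, -13, -8]
  [-12, -7, -4]
C^⊗3:
  [-12, -18, -13]
  [-21, -12, -13]
  [-15, -17, -12]
C^⊗4:
  [-26, -17, -18]
  [-20, -26, -21]
  [-25, -20, -17]
Key observation: the optimum is the walk 2->1->0->1->2, with weight (-4) + (-8) + (-5) + 0 = -17.
Optimal value attained by: walk 2->1->0->1->2.
Answer: (C^⊗4)[2][2] = -17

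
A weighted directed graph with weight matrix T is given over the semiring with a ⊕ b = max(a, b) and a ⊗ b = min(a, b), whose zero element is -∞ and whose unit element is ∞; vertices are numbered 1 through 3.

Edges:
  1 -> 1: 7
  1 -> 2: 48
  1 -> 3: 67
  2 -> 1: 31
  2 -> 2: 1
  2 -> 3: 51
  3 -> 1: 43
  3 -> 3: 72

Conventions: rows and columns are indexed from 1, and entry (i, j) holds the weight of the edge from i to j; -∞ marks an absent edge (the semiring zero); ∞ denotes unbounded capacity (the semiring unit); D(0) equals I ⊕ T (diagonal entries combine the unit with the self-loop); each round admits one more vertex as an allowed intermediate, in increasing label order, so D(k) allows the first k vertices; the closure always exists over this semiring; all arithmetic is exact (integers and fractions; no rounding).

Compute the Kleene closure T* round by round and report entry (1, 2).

D(0):
  [∞, 48, 67]
  [31, ∞, 51]
  [43, -∞, ∞]
D(1):
  [∞, 48, 67]
  [31, ∞, 51]
  [43, 43, ∞]
D(2):
  [∞, 48, 67]
  [31, ∞, 51]
  [43, 43, ∞]
D(3):
  [∞, 48, 67]
  [43, ∞, 51]
  [43, 43, ∞]
Answer: T*[1][2] = 48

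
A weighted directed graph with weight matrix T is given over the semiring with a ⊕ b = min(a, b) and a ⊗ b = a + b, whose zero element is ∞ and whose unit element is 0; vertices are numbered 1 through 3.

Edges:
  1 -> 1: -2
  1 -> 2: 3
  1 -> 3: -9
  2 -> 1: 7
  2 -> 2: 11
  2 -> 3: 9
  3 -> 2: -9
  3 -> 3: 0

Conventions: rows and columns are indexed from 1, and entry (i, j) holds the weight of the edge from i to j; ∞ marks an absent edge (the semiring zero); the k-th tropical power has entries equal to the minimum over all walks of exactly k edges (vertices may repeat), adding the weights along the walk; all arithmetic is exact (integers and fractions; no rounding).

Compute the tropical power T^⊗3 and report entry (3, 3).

T^⊗2:
  [-4, -18, -11]
  [5, 0, -2]
  [-2, -9, 0]
T^⊗3:
  [-11, -20, -13]
  [3, -11, -4]
  [-4, -9, -11]
Key observation: the optimum is the walk 3->2->1->3, with weight (-9) + 7 + (-9) = -11.
Optimal value attained by: walk 3->2->1->3.
Answer: (T^⊗3)[3][3] = -11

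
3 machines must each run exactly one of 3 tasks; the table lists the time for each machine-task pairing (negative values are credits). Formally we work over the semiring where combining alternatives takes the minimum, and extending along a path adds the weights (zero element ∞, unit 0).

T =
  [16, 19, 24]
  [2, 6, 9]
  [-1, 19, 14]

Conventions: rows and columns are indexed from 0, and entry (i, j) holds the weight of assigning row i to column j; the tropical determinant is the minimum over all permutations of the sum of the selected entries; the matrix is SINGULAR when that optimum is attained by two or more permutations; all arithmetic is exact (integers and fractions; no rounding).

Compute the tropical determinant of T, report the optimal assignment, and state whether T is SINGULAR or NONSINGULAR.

σ = (0, 1, 2): 16 + 6 + 14 = 36
σ = (0, 2, 1): 16 + 9 + 19 = 44
σ = (1, 0, 2): 19 + 2 + 14 = 35
σ = (1, 2, 0): 19 + 9 + (-1) = 27
σ = (2, 0, 1): 24 + 2 + 19 = 45
σ = (2, 1, 0): 24 + 6 + (-1) = 29
Optimal value attained by: σ = (1, 2, 0).
Answer: det⊕(T) = 27; verdict: NONSINGULAR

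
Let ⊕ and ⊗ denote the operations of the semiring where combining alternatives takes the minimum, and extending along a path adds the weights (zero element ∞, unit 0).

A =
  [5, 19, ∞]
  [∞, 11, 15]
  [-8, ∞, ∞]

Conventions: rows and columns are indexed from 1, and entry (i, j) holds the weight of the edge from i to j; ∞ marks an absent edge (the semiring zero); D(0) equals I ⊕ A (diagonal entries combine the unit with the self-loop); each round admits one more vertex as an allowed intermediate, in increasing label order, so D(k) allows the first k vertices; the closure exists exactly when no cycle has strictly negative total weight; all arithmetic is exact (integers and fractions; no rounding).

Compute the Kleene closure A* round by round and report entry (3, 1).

D(0):
  [0, 19, ∞]
  [∞, 0, 15]
  [-8, ∞, 0]
D(1):
  [0, 19, ∞]
  [∞, 0, 15]
  [-8, 11, 0]
D(2):
  [0, 19, 34]
  [∞, 0, 15]
  [-8, 11, 0]
D(3):
  [0, 19, 34]
  [7, 0, 15]
  [-8, 11, 0]
Answer: A*[3][1] = -8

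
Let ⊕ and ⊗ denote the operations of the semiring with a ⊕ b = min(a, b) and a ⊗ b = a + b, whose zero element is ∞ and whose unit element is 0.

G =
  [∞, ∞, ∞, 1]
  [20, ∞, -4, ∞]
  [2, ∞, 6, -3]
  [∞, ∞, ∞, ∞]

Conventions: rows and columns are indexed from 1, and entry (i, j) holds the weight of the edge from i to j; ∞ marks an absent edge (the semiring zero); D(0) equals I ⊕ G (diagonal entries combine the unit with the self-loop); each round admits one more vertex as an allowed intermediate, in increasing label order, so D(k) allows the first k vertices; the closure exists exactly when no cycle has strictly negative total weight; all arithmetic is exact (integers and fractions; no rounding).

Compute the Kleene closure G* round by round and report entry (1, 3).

D(0):
  [0, ∞, ∞, 1]
  [20, 0, -4, ∞]
  [2, ∞, 0, -3]
  [∞, ∞, ∞, 0]
D(1):
  [0, ∞, ∞, 1]
  [20, 0, -4, 21]
  [2, ∞, 0, -3]
  [∞, ∞, ∞, 0]
D(2):
  [0, ∞, ∞, 1]
  [20, 0, -4, 21]
  [2, ∞, 0, -3]
  [∞, ∞, ∞, 0]
D(3):
  [0, ∞, ∞, 1]
  [-2, 0, -4, -7]
  [2, ∞, 0, -3]
  [∞, ∞, ∞, 0]
D(4):
  [0, ∞, ∞, 1]
  [-2, 0, -4, -7]
  [2, ∞, 0, -3]
  [∞, ∞, ∞, 0]
Answer: G*[1][3] = ∞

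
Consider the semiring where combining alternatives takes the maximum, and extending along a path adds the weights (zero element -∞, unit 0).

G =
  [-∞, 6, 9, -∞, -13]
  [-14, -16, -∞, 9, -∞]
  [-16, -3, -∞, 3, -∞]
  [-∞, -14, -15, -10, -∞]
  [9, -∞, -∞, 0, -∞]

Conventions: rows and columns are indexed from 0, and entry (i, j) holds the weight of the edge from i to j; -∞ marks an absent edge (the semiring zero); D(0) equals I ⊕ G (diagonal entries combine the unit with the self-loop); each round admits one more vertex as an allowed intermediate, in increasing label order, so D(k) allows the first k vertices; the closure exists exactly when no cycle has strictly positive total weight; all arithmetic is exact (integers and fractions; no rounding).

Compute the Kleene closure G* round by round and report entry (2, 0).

D(0):
  [0, 6, 9, -∞, -13]
  [-14, 0, -∞, 9, -∞]
  [-16, -3, 0, 3, -∞]
  [-∞, -14, -15, 0, -∞]
  [9, -∞, -∞, 0, 0]
D(1):
  [0, 6, 9, -∞, -13]
  [-14, 0, -5, 9, -27]
  [-16, -3, 0, 3, -29]
  [-∞, -14, -15, 0, -∞]
  [9, 15, 18, 0, 0]
D(2):
  [0, 6, 9, 15, -13]
  [-14, 0, -5, 9, -27]
  [-16, -3, 0, 6, -29]
  [-28, -14, -15, 0, -41]
  [9, 15, 18, 24, 0]
D(3):
  [0, 6, 9, 15, -13]
  [-14, 0, -5, 9, -27]
  [-16, -3, 0, 6, -29]
  [-28, -14, -15, 0, -41]
  [9, 15, 18, 24, 0]
D(4):
  [0, 6, 9, 15, -13]
  [-14, 0, -5, 9, -27]
  [-16, -3, 0, 6, -29]
  [-28, -14, -15, 0, -41]
  [9, 15, 18, 24, 0]
D(5):
  [0, 6, 9, 15, -13]
  [-14, 0, -5, 9, -27]
  [-16, -3, 0, 6, -29]
  [-28, -14, -15, 0, -41]
  [9, 15, 18, 24, 0]
Answer: G*[2][0] = -16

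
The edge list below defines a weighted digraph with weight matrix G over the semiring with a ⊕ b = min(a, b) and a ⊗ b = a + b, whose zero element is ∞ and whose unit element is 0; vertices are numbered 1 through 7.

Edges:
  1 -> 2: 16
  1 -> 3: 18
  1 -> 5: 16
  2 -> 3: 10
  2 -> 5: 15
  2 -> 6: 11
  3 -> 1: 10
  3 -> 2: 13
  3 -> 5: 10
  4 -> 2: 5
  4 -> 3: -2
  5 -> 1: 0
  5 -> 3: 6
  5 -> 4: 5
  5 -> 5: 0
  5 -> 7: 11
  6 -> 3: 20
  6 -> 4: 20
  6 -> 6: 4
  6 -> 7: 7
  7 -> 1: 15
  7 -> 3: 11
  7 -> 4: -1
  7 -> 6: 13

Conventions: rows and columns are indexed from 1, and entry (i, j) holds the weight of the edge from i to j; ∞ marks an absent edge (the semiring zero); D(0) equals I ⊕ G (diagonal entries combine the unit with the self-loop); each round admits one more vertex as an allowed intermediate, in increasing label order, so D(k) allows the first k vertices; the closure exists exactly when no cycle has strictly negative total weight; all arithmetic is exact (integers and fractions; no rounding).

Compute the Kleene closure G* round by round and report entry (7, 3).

D(0):
  [0, 16, 18, ∞, 16, ∞, ∞]
  [∞, 0, 10, ∞, 15, 11, ∞]
  [10, 13, 0, ∞, 10, ∞, ∞]
  [∞, 5, -2, 0, ∞, ∞, ∞]
  [0, ∞, 6, 5, 0, ∞, 11]
  [∞, ∞, 20, 20, ∞, 0, 7]
  [15, ∞, 11, -1, ∞, 13, 0]
D(1):
  [0, 16, 18, ∞, 16, ∞, ∞]
  [∞, 0, 10, ∞, 15, 11, ∞]
  [10, 13, 0, ∞, 10, ∞, ∞]
  [∞, 5, -2, 0, ∞, ∞, ∞]
  [0, 16, 6, 5, 0, ∞, 11]
  [∞, ∞, 20, 20, ∞, 0, 7]
  [15, 31, 11, -1, 31, 13, 0]
D(2):
  [0, 16, 18, ∞, 16, 27, ∞]
  [∞, 0, 10, ∞, 15, 11, ∞]
  [10, 13, 0, ∞, 10, 24, ∞]
  [∞, 5, -2, 0, 20, 16, ∞]
  [0, 16, 6, 5, 0, 27, 11]
  [∞, ∞, 20, 20, ∞, 0, 7]
  [15, 31, 11, -1, 31, 13, 0]
D(3):
  [0, 16, 18, ∞, 16, 27, ∞]
  [20, 0, 10, ∞, 15, 11, ∞]
  [10, 13, 0, ∞, 10, 24, ∞]
  [8, 5, -2, 0, 8, 16, ∞]
  [0, 16, 6, 5, 0, 27, 11]
  [30, 33, 20, 20, 30, 0, 7]
  [15, 24, 11, -1, 21, 13, 0]
D(4):
  [0, 16, 18, ∞, 16, 27, ∞]
  [20, 0, 10, ∞, 15, 11, ∞]
  [10, 13, 0, ∞, 10, 24, ∞]
  [8, 5, -2, 0, 8, 16, ∞]
  [0, 10, 3, 5, 0, 21, 11]
  [28, 25, 18, 20, 28, 0, 7]
  [7, 4, -3, -1, 7, 13, 0]
D(5):
  [0, 16, 18, 21, 16, 27, 27]
  [15, 0, 10, 20, 15, 11, 26]
  [10, 13, 0, 15, 10, 24, 21]
  [8, 5, -2, 0, 8, 16, 19]
  [0, 10, 3, 5, 0, 21, 11]
  [28, 25, 18, 20, 28, 0, 7]
  [7, 4, -3, -1, 7, 13, 0]
D(6):
  [0, 16, 18, 21, 16, 27, 27]
  [15, 0, 10, 20, 15, 11, 18]
  [10, 13, 0, 15, 10, 24, 21]
  [8, 5, -2, 0, 8, 16, 19]
  [0, 10, 3, 5, 0, 21, 11]
  [28, 25, 18, 20, 28, 0, 7]
  [7, 4, -3, -1, 7, 13, 0]
D(7):
  [0, 16, 18, 21, 16, 27, 27]
  [15, 0, 10, 17, 15, 11, 18]
  [10, 13, 0, 15, 10, 24, 21]
  [8, 5, -2, 0, 8, 16, 19]
  [0, 10, 3, 5, 0, 21, 11]
  [14, 11, 4, 6, 14, 0, 7]
  [7, 4, -3, -1, 7, 13, 0]
Answer: G*[7][3] = -3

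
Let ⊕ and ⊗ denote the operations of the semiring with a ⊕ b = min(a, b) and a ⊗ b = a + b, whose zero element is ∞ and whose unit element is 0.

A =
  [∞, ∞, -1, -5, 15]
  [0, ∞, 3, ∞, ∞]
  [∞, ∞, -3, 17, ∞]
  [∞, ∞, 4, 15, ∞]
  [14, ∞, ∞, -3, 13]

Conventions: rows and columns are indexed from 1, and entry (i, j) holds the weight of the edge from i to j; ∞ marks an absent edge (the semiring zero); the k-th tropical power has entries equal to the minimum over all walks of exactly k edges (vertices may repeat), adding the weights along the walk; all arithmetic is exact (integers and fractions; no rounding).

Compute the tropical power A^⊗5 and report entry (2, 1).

A^⊗2:
  [29, ∞, -4, 10, 28]
  [∞, ∞, -1, -5, 15]
  [∞, ∞, -6, 14, ∞]
  [∞, ∞, 1, 21, ∞]
  [27, ∞, 1, 9, 26]
A^⊗3:
  [42, ∞, -7, 13, 41]
  [29, ∞, -4, 10, 28]
  [∞, ∞, -9, 11, ∞]
  [∞, ∞, -2, 18, ∞]
  [40, ∞, -2, 18, 39]
A^⊗4:
  [55, ∞, -10, 10, 54]
  [42, ∞, -7, 13, 41]
  [∞, ∞, -12, 8, ∞]
  [∞, ∞, -5, 15, ∞]
  [53, ∞, -5, 15, 52]
A^⊗5:
  [68, ∞, -13, 7, 67]
  [55, ∞, -10, 10, 54]
  [∞, ∞, -15, 5, ∞]
  [∞, ∞, -8, 12, ∞]
  [66, ∞, -8, 12, 65]
Key observation: the optimum is the walk 2->1->5->5->5->1, with weight 0 + 15 + 13 + 13 + 14 = 55.
Optimal value attained by: walk 2->1->5->5->5->1.
Answer: (A^⊗5)[2][1] = 55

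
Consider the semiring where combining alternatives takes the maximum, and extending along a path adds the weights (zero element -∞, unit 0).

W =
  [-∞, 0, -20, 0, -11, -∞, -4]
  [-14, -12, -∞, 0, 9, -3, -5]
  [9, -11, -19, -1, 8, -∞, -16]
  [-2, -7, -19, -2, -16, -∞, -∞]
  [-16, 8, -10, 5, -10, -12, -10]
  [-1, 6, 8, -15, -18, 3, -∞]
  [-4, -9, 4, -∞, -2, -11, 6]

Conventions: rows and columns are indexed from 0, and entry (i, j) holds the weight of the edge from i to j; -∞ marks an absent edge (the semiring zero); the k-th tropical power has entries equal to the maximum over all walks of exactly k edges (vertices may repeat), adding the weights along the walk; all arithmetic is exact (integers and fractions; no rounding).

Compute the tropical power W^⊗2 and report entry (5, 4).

W^⊗2:
  [-2, -3, 0, 0, 9, -3, 2]
  [-2, 17, 5, 14, -1, 0, 1]
  [-3, 16, -2, 13, -2, -4, 5]
  [-4, -2, -21, -2, 2, -10, -6]
  [3, -2, -4, 8, 17, 5, 3]
  [17, 9, 11, 7, 16, 6, 1]
  [13, 6, 10, 3, 12, -5, 12]
Key observation: the optimum is the walk 5->2->4, with weight 8 + 8 = 16.
Optimal value attained by: walk 5->2->4.
Answer: (W^⊗2)[5][4] = 16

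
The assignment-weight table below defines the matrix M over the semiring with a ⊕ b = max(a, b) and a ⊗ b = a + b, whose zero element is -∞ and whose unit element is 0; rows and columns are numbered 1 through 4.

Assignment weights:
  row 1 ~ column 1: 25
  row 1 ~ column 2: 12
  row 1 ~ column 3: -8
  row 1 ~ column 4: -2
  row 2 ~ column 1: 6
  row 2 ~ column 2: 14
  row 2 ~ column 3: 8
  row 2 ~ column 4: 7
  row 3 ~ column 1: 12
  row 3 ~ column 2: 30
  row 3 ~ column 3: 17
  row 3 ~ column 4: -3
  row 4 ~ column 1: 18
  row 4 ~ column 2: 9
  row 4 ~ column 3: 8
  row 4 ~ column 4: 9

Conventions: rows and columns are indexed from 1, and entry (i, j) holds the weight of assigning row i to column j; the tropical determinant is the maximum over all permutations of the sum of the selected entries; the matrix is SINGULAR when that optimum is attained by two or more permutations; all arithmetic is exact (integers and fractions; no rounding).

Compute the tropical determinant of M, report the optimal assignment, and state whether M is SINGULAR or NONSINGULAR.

σ = (1, 2, 3, 4): 25 + 14 + 17 + 9 = 65
σ = (1, 2, 4, 3): 25 + 14 + (-3) + 8 = 44
σ = (1, 3, 2, 4): 25 + 8 + 30 + 9 = 72
σ = (1, 3, 4, 2): 25 + 8 + (-3) + 9 = 39
σ = (1, 4, 2, 3): 25 + 7 + 30 + 8 = 70
σ = (1, 4, 3, 2): 25 + 7 + 17 + 9 = 58
σ = (2, 1, 3, 4): 12 + 6 + 17 + 9 = 44
σ = (2, 1, 4, 3): 12 + 6 + (-3) + 8 = 23
σ = (2, 3, 1, 4): 12 + 8 + 12 + 9 = 41
σ = (2, 3, 4, 1): 12 + 8 + (-3) + 18 = 35
σ = (2, 4, 1, 3): 12 + 7 + 12 + 8 = 39
σ = (2, 4, 3, 1): 12 + 7 + 17 + 18 = 54
σ = (3, 1, 2, 4): (-8) + 6 + 30 + 9 = 37
σ = (3, 1, 4, 2): (-8) + 6 + (-3) + 9 = 4
σ = (3, 2, 1, 4): (-8) + 14 + 12 + 9 = 27
σ = (3, 2, 4, 1): (-8) + 14 + (-3) + 18 = 21
σ = (3, 4, 1, 2): (-8) + 7 + 12 + 9 = 20
σ = (3, 4, 2, 1): (-8) + 7 + 30 + 18 = 47
σ = (4, 1, 2, 3): (-2) + 6 + 30 + 8 = 42
σ = (4, 1, 3, 2): (-2) + 6 + 17 + 9 = 30
σ = (4, 2, 1, 3): (-2) + 14 + 12 + 8 = 32
σ = (4, 2, 3, 1): (-2) + 14 + 17 + 18 = 47
σ = (4, 3, 1, 2): (-2) + 8 + 12 + 9 = 27
σ = (4, 3, 2, 1): (-2) + 8 + 30 + 18 = 54
Optimal value attained by: σ = (1, 3, 2, 4).
Answer: det⊕(M) = 72; verdict: NONSINGULAR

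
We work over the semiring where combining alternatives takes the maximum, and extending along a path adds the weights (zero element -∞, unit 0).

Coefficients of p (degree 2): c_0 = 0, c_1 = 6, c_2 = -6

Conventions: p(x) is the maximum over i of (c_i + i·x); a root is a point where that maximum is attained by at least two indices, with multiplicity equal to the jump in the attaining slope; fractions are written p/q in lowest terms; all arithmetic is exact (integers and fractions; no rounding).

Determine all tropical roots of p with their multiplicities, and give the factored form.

hull edge (i=0, c=0) to (i=1, c=6): slope 6, span 1
hull edge (i=1, c=6) to (i=2, c=-6): slope -12, span 1
Factored form: p(x) = -6 ⊗ (x ⊕ (-6)) ⊗ (x ⊕ 12)
Answer: roots = -6 (mult 1), 12 (mult 1)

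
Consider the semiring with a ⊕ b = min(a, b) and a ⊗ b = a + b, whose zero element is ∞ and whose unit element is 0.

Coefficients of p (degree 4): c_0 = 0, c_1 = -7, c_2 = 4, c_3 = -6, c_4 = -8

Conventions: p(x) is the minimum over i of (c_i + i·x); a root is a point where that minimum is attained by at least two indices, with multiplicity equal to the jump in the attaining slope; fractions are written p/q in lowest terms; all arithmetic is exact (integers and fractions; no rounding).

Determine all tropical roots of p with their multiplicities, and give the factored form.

hull edge (i=0, c=0) to (i=1, c=-7): slope -7, span 1
hull edge (i=1, c=-7) to (i=4, c=-8): slope -1/3, span 3
Factored form: p(x) = -8 ⊗ (x ⊕ 1/3) ⊗ (x ⊕ 1/3) ⊗ (x ⊕ 1/3) ⊗ (x ⊕ 7)
Answer: roots = 1/3 (mult 3), 7 (mult 1)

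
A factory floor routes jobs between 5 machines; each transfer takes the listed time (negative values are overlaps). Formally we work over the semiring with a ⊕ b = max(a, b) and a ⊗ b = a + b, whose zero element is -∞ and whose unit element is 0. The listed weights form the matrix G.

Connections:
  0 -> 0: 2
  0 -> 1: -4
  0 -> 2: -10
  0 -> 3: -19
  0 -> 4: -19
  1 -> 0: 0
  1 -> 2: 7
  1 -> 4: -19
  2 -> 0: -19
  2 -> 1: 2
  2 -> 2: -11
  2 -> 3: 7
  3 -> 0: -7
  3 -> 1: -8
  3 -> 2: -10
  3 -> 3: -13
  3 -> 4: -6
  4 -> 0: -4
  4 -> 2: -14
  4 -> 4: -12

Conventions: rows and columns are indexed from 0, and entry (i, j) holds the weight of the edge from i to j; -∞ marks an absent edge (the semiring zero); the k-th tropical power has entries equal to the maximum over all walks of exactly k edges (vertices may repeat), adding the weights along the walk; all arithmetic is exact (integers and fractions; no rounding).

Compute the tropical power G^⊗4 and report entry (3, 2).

G^⊗2:
  [4, -2, 3, -3, -17]
  [2, 9, -4, 14, -19]
  [2, -1, 9, -4, 1]
  [-5, -8, -1, -3, -18]
  [-2, -8, -14, -7, -23]
G^⊗3:
  [6, 5, 5, 10, -9]
  [9, 6, 16, 3, 8]
  [4, 11, 6, 16, -10]
  [-3, 1, -1, 6, -9]
  [0, -6, -1, -7, -13]
G^⊗4:
  [8, 7, 12, 12, 4]
  [11, 18, 13, 23, -3]
  [11, 8, 18, 13, 10]
  [1, 1, 8, 6, 0]
  [2, 1, 1, 6, -13]
Key observation: the optimum is the walk 3->1->2->1->2, with weight (-8) + 7 + 2 + 7 = 8.
Optimal value attained by: walk 3->1->2->1->2.
Answer: (G^⊗4)[3][2] = 8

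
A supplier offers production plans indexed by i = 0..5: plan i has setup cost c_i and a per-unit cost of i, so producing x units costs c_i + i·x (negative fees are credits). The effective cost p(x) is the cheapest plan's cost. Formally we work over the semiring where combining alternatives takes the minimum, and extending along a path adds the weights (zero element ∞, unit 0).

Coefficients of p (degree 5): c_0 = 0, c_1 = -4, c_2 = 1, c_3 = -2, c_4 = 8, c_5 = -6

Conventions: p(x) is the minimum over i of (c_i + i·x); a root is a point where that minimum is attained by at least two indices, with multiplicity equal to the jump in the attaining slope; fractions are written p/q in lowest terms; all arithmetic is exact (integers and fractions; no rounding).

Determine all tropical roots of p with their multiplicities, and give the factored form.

hull edge (i=0, c=0) to (i=1, c=-4): slope -4, span 1
hull edge (i=1, c=-4) to (i=5, c=-6): slope -1/2, span 4
Factored form: p(x) = -6 ⊗ (x ⊕ 1/2) ⊗ (x ⊕ 1/2) ⊗ (x ⊕ 1/2) ⊗ (x ⊕ 1/2) ⊗ (x ⊕ 4)
Answer: roots = 1/2 (mult 4), 4 (mult 1)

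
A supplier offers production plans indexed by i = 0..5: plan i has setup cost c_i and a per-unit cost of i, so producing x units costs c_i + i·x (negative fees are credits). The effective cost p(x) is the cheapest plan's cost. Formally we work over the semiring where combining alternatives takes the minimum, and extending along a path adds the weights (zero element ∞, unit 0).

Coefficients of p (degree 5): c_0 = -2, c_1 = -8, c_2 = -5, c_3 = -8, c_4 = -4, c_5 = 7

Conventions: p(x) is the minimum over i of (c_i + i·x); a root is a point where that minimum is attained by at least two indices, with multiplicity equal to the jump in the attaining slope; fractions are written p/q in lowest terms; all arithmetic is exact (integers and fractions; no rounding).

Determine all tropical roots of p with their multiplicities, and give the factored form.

hull edge (i=0, c=-2) to (i=1, c=-8): slope -6, span 1
hull edge (i=1, c=-8) to (i=3, c=-8): slope 0, span 2
hull edge (i=3, c=-8) to (i=4, c=-4): slope 4, span 1
hull edge (i=4, c=-4) to (i=5, c=7): slope 11, span 1
Factored form: p(x) = 7 ⊗ (x ⊕ (-11)) ⊗ (x ⊕ (-4)) ⊗ (x ⊕ 0) ⊗ (x ⊕ 0) ⊗ (x ⊕ 6)
Answer: roots = -11 (mult 1), -4 (mult 1), 0 (mult 2), 6 (mult 1)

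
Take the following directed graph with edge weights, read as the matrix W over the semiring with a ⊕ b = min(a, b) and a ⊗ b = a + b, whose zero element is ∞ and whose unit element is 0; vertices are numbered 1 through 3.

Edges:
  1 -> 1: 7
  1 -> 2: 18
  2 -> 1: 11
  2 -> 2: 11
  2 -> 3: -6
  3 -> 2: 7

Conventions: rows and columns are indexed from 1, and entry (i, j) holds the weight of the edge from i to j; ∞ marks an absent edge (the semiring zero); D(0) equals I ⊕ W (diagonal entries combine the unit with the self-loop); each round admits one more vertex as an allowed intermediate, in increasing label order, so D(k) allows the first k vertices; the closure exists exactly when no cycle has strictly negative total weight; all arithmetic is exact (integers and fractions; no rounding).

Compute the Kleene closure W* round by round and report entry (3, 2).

D(0):
  [0, 18, ∞]
  [11, 0, -6]
  [∞, 7, 0]
D(1):
  [0, 18, ∞]
  [11, 0, -6]
  [∞, 7, 0]
D(2):
  [0, 18, 12]
  [11, 0, -6]
  [18, 7, 0]
D(3):
  [0, 18, 12]
  [11, 0, -6]
  [18, 7, 0]
Answer: W*[3][2] = 7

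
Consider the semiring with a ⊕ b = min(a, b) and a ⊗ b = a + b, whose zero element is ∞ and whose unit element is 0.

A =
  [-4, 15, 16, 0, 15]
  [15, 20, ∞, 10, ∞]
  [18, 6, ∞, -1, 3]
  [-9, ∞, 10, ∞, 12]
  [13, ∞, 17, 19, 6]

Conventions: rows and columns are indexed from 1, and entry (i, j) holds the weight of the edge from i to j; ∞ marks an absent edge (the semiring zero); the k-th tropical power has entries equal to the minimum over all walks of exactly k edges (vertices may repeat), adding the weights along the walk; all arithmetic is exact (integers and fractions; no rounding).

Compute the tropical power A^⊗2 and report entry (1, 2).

A^⊗2:
  [-9, 11, 10, -4, 11]
  [1, 30, 20, 15, 22]
  [-10, 26, 9, 16, 9]
  [-13, 6, 7, -9, 6]
  [9, 23, 23, 13, 12]
Key observation: the optimum is the walk 1->1->2, with weight (-4) + 15 = 11.
Optimal value attained by: walk 1->1->2.
Answer: (A^⊗2)[1][2] = 11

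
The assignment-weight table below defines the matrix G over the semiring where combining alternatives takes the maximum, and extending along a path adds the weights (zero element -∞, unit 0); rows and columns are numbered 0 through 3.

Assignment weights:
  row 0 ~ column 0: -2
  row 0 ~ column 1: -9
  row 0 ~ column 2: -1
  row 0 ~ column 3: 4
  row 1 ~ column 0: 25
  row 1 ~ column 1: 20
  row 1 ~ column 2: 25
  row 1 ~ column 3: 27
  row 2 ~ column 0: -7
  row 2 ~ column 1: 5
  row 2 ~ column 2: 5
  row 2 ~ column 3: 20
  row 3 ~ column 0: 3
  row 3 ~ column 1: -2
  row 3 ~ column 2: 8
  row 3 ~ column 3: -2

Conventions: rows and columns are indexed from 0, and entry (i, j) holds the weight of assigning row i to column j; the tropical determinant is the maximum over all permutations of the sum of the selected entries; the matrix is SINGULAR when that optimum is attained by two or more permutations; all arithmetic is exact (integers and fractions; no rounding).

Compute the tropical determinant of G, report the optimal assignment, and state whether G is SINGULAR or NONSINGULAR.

σ = (0, 1, 2, 3): (-2) + 20 + 5 + (-2) = 21
σ = (0, 1, 3, 2): (-2) + 20 + 20 + 8 = 46
σ = (0, 2, 1, 3): (-2) + 25 + 5 + (-2) = 26
σ = (0, 2, 3, 1): (-2) + 25 + 20 + (-2) = 41
σ = (0, 3, 1, 2): (-2) + 27 + 5 + 8 = 38
σ = (0, 3, 2, 1): (-2) + 27 + 5 + (-2) = 28
σ = (1, 0, 2, 3): (-9) + 25 + 5 + (-2) = 19
σ = (1, 0, 3, 2): (-9) + 25 + 20 + 8 = 44
σ = (1, 2, 0, 3): (-9) + 25 + (-7) + (-2) = 7
σ = (1, 2, 3, 0): (-9) + 25 + 20 + 3 = 39
σ = (1, 3, 0, 2): (-9) + 27 + (-7) + 8 = 19
σ = (1, 3, 2, 0): (-9) + 27 + 5 + 3 = 26
σ = (2, 0, 1, 3): (-1) + 25 + 5 + (-2) = 27
σ = (2, 0, 3, 1): (-1) + 25 + 20 + (-2) = 42
σ = (2, 1, 0, 3): (-1) + 20 + (-7) + (-2) = 10
σ = (2, 1, 3, 0): (-1) + 20 + 20 + 3 = 42
σ = (2, 3, 0, 1): (-1) + 27 + (-7) + (-2) = 17
σ = (2, 3, 1, 0): (-1) + 27 + 5 + 3 = 34
σ = (3, 0, 1, 2): 4 + 25 + 5 + 8 = 42
σ = (3, 0, 2, 1): 4 + 25 + 5 + (-2) = 32
σ = (3, 1, 0, 2): 4 + 20 + (-7) + 8 = 25
σ = (3, 1, 2, 0): 4 + 20 + 5 + 3 = 32
σ = (3, 2, 0, 1): 4 + 25 + (-7) + (-2) = 20
σ = (3, 2, 1, 0): 4 + 25 + 5 + 3 = 37
Optimal value attained by: σ = (0, 1, 3, 2).
Answer: det⊕(G) = 46; verdict: NONSINGULAR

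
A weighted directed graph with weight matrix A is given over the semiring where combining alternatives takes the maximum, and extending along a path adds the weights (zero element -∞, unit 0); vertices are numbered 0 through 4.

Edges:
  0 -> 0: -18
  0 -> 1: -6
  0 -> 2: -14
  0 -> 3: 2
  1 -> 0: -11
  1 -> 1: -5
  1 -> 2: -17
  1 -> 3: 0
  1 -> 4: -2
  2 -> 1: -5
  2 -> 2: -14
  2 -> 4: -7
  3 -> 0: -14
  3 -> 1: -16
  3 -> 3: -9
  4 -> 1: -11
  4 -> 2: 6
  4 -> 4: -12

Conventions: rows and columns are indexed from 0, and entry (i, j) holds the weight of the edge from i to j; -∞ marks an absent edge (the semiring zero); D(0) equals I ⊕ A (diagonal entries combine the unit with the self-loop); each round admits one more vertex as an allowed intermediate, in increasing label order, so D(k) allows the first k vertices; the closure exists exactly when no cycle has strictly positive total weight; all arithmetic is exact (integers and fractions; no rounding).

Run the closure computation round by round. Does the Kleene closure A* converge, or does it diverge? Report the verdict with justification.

D(0):
  [0, -6, -14, 2, -∞]
  [-11, 0, -17, 0, -2]
  [-∞, -5, 0, -∞, -7]
  [-14, -16, -∞, 0, -∞]
  [-∞, -11, 6, -∞, 0]
D(1):
  [0, -6, -14, 2, -∞]
  [-11, 0, -17, 0, -2]
  [-∞, -5, 0, -∞, -7]
  [-14, -16, -28, 0, -∞]
  [-∞, -11, 6, -∞, 0]
D(2):
  [0, -6, -14, 2, -8]
  [-11, 0, -17, 0, -2]
  [-16, -5, 0, -5, -7]
  [-14, -16, -28, 0, -18]
  [-22, -11, 6, -11, 0]
D(3):
  [0, -6, -14, 2, -8]
  [-11, 0, -17, 0, -2]
  [-16, -5, 0, -5, -7]
  [-14, -16, -28, 0, -18]
  [-10, 1, 6, 1, 0]
D(4):
  [0, -6, -14, 2, -8]
  [-11, 0, -17, 0, -2]
  [-16, -5, 0, -5, -7]
  [-14, -16, -28, 0, -18]
  [-10, 1, 6, 1, 0]
D(5):
  [0, -6, -2, 2, -8]
  [-11, 0, 4, 0, -2]
  [-16, -5, 0, -5, -7]
  [-14, -16, -12, 0, -18]
  [-10, 1, 6, 1, 0]
Key observation: every diagonal entry stays at the unit through all rounds, so no improving cycle exists.
Answer: CONVERGES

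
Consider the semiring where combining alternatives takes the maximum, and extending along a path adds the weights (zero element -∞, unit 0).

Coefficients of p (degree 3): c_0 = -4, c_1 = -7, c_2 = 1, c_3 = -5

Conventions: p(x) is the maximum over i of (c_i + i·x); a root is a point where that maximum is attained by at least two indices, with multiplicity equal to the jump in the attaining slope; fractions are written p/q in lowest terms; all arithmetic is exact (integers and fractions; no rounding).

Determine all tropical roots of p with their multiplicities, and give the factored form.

hull edge (i=0, c=-4) to (i=2, c=1): slope 5/2, span 2
hull edge (i=2, c=1) to (i=3, c=-5): slope -6, span 1
Factored form: p(x) = -5 ⊗ (x ⊕ (-5/2)) ⊗ (x ⊕ (-5/2)) ⊗ (x ⊕ 6)
Answer: roots = -5/2 (mult 2), 6 (mult 1)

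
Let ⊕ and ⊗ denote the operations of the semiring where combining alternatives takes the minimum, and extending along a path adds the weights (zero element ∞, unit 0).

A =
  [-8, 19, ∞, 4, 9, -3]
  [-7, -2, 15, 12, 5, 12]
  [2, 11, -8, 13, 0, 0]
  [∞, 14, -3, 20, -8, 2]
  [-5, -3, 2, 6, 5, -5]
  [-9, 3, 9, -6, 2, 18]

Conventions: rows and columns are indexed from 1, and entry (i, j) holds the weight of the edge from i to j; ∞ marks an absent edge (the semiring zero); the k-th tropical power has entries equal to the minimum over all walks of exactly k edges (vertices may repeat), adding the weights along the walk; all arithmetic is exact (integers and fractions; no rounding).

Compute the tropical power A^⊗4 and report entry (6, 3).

A^⊗2:
  [-16, 0, 1, -9, -4, -11]
  [-15, -4, 7, -3, 2, -10]
  [-9, -3, -16, -6, -8, -8]
  [-13, -11, -11, -4, -3, -13]
  [-14, -5, -6, -11, -3, -8]
  [-17, -1, -9, -5, -14, -12]
A^⊗3:
  [-24, -8, -12, -17, -17, -19]
  [-23, -7, -6, -16, -11, -18]
  [-17, -11, -24, -14, -16, -16]
  [-22, -13, -19, -19, -12, -16]
  [-22, -7, -14, -14, -19, -17]
  [-25, -17, -17, -18, -13, -20]
A^⊗4:
  [-32, -20, -20, -25, -25, -27]
  [-31, -15, -19, -24, -24, -26]
  [-25, -19, -32, -22, -24, -24]
  [-30, -15, -27, -22, -27, -25]
  [-30, -22, -22, -23, -22, -25]
  [-33, -19, -25, -26, -26, -28]
Key observation: the optimum is the walk 6->4->3->3->3, with weight (-6) + (-3) + (-8) + (-8) = -25.
Optimal value attained by: walk 6->4->3->3->3.
Answer: (A^⊗4)[6][3] = -25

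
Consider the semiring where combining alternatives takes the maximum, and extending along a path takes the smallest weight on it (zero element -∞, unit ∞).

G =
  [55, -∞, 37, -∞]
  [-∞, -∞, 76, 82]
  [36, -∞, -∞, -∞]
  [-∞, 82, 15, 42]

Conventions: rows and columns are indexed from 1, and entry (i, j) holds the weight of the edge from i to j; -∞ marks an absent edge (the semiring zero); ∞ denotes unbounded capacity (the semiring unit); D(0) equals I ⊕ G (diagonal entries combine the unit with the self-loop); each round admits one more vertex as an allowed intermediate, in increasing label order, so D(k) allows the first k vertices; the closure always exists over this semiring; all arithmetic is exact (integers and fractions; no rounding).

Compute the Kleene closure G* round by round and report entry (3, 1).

D(0):
  [∞, -∞, 37, -∞]
  [-∞, ∞, 76, 82]
  [36, -∞, ∞, -∞]
  [-∞, 82, 15, ∞]
D(1):
  [∞, -∞, 37, -∞]
  [-∞, ∞, 76, 82]
  [36, -∞, ∞, -∞]
  [-∞, 82, 15, ∞]
D(2):
  [∞, -∞, 37, -∞]
  [-∞, ∞, 76, 82]
  [36, -∞, ∞, -∞]
  [-∞, 82, 76, ∞]
D(3):
  [∞, -∞, 37, -∞]
  [36, ∞, 76, 82]
  [36, -∞, ∞, -∞]
  [36, 82, 76, ∞]
D(4):
  [∞, -∞, 37, -∞]
  [36, ∞, 76, 82]
  [36, -∞, ∞, -∞]
  [36, 82, 76, ∞]
Answer: G*[3][1] = 36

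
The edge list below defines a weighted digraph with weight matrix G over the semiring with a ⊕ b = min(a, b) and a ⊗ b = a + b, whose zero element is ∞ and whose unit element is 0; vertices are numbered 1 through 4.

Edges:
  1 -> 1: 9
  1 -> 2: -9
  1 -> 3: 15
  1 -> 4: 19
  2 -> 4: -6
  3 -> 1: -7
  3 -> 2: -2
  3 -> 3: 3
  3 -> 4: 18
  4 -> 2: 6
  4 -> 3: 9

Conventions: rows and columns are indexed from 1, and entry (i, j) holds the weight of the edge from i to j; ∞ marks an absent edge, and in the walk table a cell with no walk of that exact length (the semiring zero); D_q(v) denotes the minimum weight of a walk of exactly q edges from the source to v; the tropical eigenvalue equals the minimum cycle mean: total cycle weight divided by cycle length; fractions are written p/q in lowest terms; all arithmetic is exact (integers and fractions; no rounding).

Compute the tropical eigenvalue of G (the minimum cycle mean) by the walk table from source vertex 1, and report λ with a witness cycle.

q=0: [0, ∞, ∞, ∞]
q=1: [9, -9, 15, 19]
q=2: [8, 0, 18, -15]
q=3: [11, -9, -6, -6]
q=4: [-13, -8, -3, -15]
Optimal cycle mean attained by: cycle 1->2->4->3->1, total (-9) + (-6) + 9 + (-7), length 4.
Answer: λ = -13/4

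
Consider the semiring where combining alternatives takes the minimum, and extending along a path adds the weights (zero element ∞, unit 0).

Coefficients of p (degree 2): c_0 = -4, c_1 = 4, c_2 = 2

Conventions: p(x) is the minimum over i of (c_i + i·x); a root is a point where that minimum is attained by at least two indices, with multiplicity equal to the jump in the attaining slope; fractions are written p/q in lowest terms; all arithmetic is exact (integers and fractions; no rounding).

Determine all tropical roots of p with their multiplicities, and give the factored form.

hull edge (i=0, c=-4) to (i=2, c=2): slope 3, span 2
Factored form: p(x) = 2 ⊗ (x ⊕ (-3)) ⊗ (x ⊕ (-3))
Answer: roots = -3 (mult 2)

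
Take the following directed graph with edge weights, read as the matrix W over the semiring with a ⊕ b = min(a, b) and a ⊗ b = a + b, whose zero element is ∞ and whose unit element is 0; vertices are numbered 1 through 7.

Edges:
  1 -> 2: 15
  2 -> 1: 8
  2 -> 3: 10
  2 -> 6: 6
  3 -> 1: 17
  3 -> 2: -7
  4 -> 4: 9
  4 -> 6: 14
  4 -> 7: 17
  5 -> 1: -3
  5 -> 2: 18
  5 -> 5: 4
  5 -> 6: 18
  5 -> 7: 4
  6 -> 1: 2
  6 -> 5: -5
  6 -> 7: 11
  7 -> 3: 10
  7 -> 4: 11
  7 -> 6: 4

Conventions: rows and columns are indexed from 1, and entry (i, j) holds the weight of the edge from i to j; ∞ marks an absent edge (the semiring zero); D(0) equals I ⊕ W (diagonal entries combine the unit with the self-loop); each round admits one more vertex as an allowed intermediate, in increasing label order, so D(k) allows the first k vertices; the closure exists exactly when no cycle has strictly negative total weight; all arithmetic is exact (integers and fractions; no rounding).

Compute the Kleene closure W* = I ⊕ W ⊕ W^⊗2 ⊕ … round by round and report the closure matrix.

D(0):
  [0, 15, ∞, ∞, ∞, ∞, ∞]
  [8, 0, 10, ∞, ∞, 6, ∞]
  [17, -7, 0, ∞, ∞, ∞, ∞]
  [∞, ∞, ∞, 0, ∞, 14, 17]
  [-3, 18, ∞, ∞, 0, 18, 4]
  [2, ∞, ∞, ∞, -5, 0, 11]
  [∞, ∞, 10, 11, ∞, 4, 0]
D(1):
  [0, 15, ∞, ∞, ∞, ∞, ∞]
  [8, 0, 10, ∞, ∞, 6, ∞]
  [17, -7, 0, ∞, ∞, ∞, ∞]
  [∞, ∞, ∞, 0, ∞, 14, 17]
  [-3, 12, ∞, ∞, 0, 18, 4]
  [2, 17, ∞, ∞, -5, 0, 11]
  [∞, ∞, 10, 11, ∞, 4, 0]
D(2):
  [0, 15, 25, ∞, ∞, 21, ∞]
  [8, 0, 10, ∞, ∞, 6, ∞]
  [1, -7, 0, ∞, ∞, -1, ∞]
  [∞, ∞, ∞, 0, ∞, 14, 17]
  [-3, 12, 22, ∞, 0, 18, 4]
  [2, 17, 27, ∞, -5, 0, 11]
  [∞, ∞, 10, 11, ∞, 4, 0]
D(3):
  [0, 15, 25, ∞, ∞, 21, ∞]
  [8, 0, 10, ∞, ∞, 6, ∞]
  [1, -7, 0, ∞, ∞, -1, ∞]
  [∞, ∞, ∞, 0, ∞, 14, 17]
  [-3, 12, 22, ∞, 0, 18, 4]
  [2, 17, 27, ∞, -5, 0, 11]
  [11, 3, 10, 11, ∞, 4, 0]
D(4):
  [0, 15, 25, ∞, ∞, 21, ∞]
  [8, 0, 10, ∞, ∞, 6, ∞]
  [1, -7, 0, ∞, ∞, -1, ∞]
  [∞, ∞, ∞, 0, ∞, 14, 17]
  [-3, 12, 22, ∞, 0, 18, 4]
  [2, 17, 27, ∞, -5, 0, 11]
  [11, 3, 10, 11, ∞, 4, 0]
D(5):
  [0, 15, 25, ∞, ∞, 21, ∞]
  [8, 0, 10, ∞, ∞, 6, ∞]
  [1, -7, 0, ∞, ∞, -1, ∞]
  [∞, ∞, ∞, 0, ∞, 14, 17]
  [-3, 12, 22, ∞, 0, 18, 4]
  [-8, 7, 17, ∞, -5, 0, -1]
  [11, 3, 10, 11, ∞, 4, 0]
D(6):
  [0, 15, 25, ∞, 16, 21, 20]
  [-2, 0, 10, ∞, 1, 6, 5]
  [-9, -7, 0, ∞, -6, -1, -2]
  [6, 21, 31, 0, 9, 14, 13]
  [-3, 12, 22, ∞, 0, 18, 4]
  [-8, 7, 17, ∞, -5, 0, -1]
  [-4, 3, 10, 11, -1, 4, 0]
D(7):
  [0, 15, 25, 31, 16, 21, 20]
  [-2, 0, 10, 16, 1, 6, 5]
  [-9, -7, 0, 9, -6, -1, -2]
  [6, 16, 23, 0, 9, 14, 13]
  [-3, 7, 14, 15, 0, 8, 4]
  [-8, 2, 9, 10, -5, 0, -1]
  [-4, 3, 10, 11, -1, 4, 0]
Answer: W* = [[0, 15, 25, 31, 16, 21, 20], [-2, 0, 10, 16, 1, 6, 5], [-9, -7, 0, 9, -6, -1, -2], [6, 16, 23, 0, 9, 14, 13], [-3, 7, 14, 15, 0, 8, 4], [-8, 2, 9, 10, -5, 0, -1], [-4, 3, 10, 11, -1, 4, 0]]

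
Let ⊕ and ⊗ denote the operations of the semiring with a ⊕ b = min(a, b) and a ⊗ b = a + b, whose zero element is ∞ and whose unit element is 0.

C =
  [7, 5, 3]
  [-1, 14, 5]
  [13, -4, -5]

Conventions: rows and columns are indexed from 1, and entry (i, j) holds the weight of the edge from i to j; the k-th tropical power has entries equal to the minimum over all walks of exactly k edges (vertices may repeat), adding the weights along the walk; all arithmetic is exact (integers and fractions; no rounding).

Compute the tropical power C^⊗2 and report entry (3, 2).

C^⊗2:
  [4, -1, -2]
  [6, 1, 0]
  [-5, -9, -10]
Key observation: the optimum is the walk 3->3->2, with weight (-5) + (-4) = -9.
Optimal value attained by: walk 3->3->2.
Answer: (C^⊗2)[3][2] = -9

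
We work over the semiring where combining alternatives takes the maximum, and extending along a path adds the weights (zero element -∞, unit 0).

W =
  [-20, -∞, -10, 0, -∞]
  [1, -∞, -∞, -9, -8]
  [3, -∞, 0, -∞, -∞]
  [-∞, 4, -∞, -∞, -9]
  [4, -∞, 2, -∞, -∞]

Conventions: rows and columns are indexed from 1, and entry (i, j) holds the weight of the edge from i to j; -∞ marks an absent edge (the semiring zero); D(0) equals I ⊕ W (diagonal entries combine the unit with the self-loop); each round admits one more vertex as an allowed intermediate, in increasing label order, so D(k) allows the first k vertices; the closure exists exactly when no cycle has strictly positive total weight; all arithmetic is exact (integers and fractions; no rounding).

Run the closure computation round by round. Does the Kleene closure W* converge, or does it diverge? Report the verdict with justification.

D(0):
  [0, -∞, -10, 0, -∞]
  [1, 0, -∞, -9, -8]
  [3, -∞, 0, -∞, -∞]
  [-∞, 4, -∞, 0, -9]
  [4, -∞, 2, -∞, 0]
D(1):
  [0, -∞, -10, 0, -∞]
  [1, 0, -9, 1, -8]
  [3, -∞, 0, 3, -∞]
  [-∞, 4, -∞, 0, -9]
  [4, -∞, 2, 4, 0]
Detection: at round 2, diagonal entry (4, 4) turns strictly positive.
Key observation: the cycle 4->2->1->4 has total weight 4 + 1 + 0, which is strictly positive.
Answer: DIVERGES — positive cycle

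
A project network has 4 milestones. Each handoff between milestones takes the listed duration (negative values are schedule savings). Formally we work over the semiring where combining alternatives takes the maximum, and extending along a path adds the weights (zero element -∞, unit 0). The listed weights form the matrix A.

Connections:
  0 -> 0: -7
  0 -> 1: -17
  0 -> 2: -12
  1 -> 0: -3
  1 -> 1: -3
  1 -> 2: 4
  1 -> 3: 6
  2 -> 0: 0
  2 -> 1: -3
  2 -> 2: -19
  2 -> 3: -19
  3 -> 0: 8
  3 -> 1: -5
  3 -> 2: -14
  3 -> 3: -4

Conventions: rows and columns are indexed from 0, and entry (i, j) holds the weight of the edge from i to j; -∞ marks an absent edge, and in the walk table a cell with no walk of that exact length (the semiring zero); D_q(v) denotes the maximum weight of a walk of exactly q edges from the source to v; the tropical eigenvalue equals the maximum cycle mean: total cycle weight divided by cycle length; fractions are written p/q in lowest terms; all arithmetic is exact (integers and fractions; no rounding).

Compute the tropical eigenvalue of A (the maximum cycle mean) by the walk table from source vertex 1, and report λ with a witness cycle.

q=0: [-∞, 0, -∞, -∞]
q=1: [-3, -3, 4, 6]
q=2: [14, 1, 1, 3]
q=3: [11, -2, 5, 7]
q=4: [15, 2, 2, 4]
Optimal cycle mean attained by: cycle 1->2->1, total 4 + (-3), length 2.
Answer: λ = 1/2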